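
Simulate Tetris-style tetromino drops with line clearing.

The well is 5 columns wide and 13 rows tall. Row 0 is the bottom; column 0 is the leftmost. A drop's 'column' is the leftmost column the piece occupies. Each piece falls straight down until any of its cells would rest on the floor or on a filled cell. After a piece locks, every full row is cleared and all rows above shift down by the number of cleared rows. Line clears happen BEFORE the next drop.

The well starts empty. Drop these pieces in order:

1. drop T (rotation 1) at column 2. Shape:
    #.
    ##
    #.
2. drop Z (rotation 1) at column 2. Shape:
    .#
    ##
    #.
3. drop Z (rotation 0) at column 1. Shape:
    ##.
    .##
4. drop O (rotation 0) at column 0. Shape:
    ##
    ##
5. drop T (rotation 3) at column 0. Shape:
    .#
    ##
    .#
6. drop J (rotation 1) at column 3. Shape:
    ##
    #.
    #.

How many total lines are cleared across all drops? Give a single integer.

Answer: 0

Derivation:
Drop 1: T rot1 at col 2 lands with bottom-row=0; cleared 0 line(s) (total 0); column heights now [0 0 3 2 0], max=3
Drop 2: Z rot1 at col 2 lands with bottom-row=3; cleared 0 line(s) (total 0); column heights now [0 0 5 6 0], max=6
Drop 3: Z rot0 at col 1 lands with bottom-row=6; cleared 0 line(s) (total 0); column heights now [0 8 8 7 0], max=8
Drop 4: O rot0 at col 0 lands with bottom-row=8; cleared 0 line(s) (total 0); column heights now [10 10 8 7 0], max=10
Drop 5: T rot3 at col 0 lands with bottom-row=10; cleared 0 line(s) (total 0); column heights now [12 13 8 7 0], max=13
Drop 6: J rot1 at col 3 lands with bottom-row=7; cleared 0 line(s) (total 0); column heights now [12 13 8 10 10], max=13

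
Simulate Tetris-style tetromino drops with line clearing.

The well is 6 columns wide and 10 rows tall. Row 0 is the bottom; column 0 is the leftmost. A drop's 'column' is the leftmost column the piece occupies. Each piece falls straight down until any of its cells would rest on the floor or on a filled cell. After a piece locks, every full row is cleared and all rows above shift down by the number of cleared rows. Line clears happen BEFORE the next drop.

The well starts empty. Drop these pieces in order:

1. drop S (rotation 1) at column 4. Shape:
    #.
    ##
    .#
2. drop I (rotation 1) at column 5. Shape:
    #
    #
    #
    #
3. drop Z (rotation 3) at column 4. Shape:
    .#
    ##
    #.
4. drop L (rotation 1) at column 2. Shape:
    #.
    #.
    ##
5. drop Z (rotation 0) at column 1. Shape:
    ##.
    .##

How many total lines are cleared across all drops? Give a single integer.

Drop 1: S rot1 at col 4 lands with bottom-row=0; cleared 0 line(s) (total 0); column heights now [0 0 0 0 3 2], max=3
Drop 2: I rot1 at col 5 lands with bottom-row=2; cleared 0 line(s) (total 0); column heights now [0 0 0 0 3 6], max=6
Drop 3: Z rot3 at col 4 lands with bottom-row=5; cleared 0 line(s) (total 0); column heights now [0 0 0 0 7 8], max=8
Drop 4: L rot1 at col 2 lands with bottom-row=0; cleared 0 line(s) (total 0); column heights now [0 0 3 1 7 8], max=8
Drop 5: Z rot0 at col 1 lands with bottom-row=3; cleared 0 line(s) (total 0); column heights now [0 5 5 4 7 8], max=8

Answer: 0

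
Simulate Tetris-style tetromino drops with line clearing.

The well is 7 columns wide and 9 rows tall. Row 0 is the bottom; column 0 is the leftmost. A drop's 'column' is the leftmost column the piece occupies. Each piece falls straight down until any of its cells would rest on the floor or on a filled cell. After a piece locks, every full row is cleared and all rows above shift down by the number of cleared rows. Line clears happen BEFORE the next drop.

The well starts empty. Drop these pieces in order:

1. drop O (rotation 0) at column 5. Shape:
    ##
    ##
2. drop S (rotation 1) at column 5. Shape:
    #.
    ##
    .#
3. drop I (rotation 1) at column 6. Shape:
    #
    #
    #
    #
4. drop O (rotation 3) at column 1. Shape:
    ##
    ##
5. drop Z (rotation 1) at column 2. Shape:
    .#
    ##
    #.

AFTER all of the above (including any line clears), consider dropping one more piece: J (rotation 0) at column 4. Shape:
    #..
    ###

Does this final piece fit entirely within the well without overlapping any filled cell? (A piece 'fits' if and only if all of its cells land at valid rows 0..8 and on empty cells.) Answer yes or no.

Answer: no

Derivation:
Drop 1: O rot0 at col 5 lands with bottom-row=0; cleared 0 line(s) (total 0); column heights now [0 0 0 0 0 2 2], max=2
Drop 2: S rot1 at col 5 lands with bottom-row=2; cleared 0 line(s) (total 0); column heights now [0 0 0 0 0 5 4], max=5
Drop 3: I rot1 at col 6 lands with bottom-row=4; cleared 0 line(s) (total 0); column heights now [0 0 0 0 0 5 8], max=8
Drop 4: O rot3 at col 1 lands with bottom-row=0; cleared 0 line(s) (total 0); column heights now [0 2 2 0 0 5 8], max=8
Drop 5: Z rot1 at col 2 lands with bottom-row=2; cleared 0 line(s) (total 0); column heights now [0 2 4 5 0 5 8], max=8
Test piece J rot0 at col 4 (width 3): heights before test = [0 2 4 5 0 5 8]; fits = False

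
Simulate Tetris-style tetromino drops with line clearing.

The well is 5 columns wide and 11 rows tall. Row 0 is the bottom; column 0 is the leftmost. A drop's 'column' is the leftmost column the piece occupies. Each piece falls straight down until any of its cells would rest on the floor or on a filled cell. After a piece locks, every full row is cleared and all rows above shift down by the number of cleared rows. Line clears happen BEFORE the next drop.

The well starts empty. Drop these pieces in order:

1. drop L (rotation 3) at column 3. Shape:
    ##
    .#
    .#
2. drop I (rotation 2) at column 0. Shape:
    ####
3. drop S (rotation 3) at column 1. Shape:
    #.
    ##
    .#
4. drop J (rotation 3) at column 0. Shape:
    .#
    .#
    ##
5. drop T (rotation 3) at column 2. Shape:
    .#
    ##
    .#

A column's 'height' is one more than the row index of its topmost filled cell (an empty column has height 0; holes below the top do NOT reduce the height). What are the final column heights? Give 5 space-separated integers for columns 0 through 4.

Drop 1: L rot3 at col 3 lands with bottom-row=0; cleared 0 line(s) (total 0); column heights now [0 0 0 3 3], max=3
Drop 2: I rot2 at col 0 lands with bottom-row=3; cleared 0 line(s) (total 0); column heights now [4 4 4 4 3], max=4
Drop 3: S rot3 at col 1 lands with bottom-row=4; cleared 0 line(s) (total 0); column heights now [4 7 6 4 3], max=7
Drop 4: J rot3 at col 0 lands with bottom-row=7; cleared 0 line(s) (total 0); column heights now [8 10 6 4 3], max=10
Drop 5: T rot3 at col 2 lands with bottom-row=5; cleared 0 line(s) (total 0); column heights now [8 10 7 8 3], max=10

Answer: 8 10 7 8 3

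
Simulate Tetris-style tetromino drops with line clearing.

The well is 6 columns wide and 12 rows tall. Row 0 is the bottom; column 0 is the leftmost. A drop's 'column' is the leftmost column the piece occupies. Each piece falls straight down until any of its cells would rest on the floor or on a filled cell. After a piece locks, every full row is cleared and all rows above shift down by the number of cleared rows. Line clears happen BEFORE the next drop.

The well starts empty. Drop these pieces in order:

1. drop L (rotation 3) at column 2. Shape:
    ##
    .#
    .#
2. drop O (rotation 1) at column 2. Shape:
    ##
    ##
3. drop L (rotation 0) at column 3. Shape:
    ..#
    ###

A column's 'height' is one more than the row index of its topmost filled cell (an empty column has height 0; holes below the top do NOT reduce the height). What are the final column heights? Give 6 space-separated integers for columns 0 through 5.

Drop 1: L rot3 at col 2 lands with bottom-row=0; cleared 0 line(s) (total 0); column heights now [0 0 3 3 0 0], max=3
Drop 2: O rot1 at col 2 lands with bottom-row=3; cleared 0 line(s) (total 0); column heights now [0 0 5 5 0 0], max=5
Drop 3: L rot0 at col 3 lands with bottom-row=5; cleared 0 line(s) (total 0); column heights now [0 0 5 6 6 7], max=7

Answer: 0 0 5 6 6 7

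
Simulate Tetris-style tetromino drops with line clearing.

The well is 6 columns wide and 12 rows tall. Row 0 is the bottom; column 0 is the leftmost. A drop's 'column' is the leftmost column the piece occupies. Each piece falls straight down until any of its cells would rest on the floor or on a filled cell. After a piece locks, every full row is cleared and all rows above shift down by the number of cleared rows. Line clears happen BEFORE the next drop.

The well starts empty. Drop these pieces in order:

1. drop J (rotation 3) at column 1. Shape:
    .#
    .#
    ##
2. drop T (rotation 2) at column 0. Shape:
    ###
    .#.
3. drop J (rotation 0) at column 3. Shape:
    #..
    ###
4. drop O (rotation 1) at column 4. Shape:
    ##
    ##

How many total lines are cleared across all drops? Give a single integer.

Answer: 0

Derivation:
Drop 1: J rot3 at col 1 lands with bottom-row=0; cleared 0 line(s) (total 0); column heights now [0 1 3 0 0 0], max=3
Drop 2: T rot2 at col 0 lands with bottom-row=2; cleared 0 line(s) (total 0); column heights now [4 4 4 0 0 0], max=4
Drop 3: J rot0 at col 3 lands with bottom-row=0; cleared 0 line(s) (total 0); column heights now [4 4 4 2 1 1], max=4
Drop 4: O rot1 at col 4 lands with bottom-row=1; cleared 0 line(s) (total 0); column heights now [4 4 4 2 3 3], max=4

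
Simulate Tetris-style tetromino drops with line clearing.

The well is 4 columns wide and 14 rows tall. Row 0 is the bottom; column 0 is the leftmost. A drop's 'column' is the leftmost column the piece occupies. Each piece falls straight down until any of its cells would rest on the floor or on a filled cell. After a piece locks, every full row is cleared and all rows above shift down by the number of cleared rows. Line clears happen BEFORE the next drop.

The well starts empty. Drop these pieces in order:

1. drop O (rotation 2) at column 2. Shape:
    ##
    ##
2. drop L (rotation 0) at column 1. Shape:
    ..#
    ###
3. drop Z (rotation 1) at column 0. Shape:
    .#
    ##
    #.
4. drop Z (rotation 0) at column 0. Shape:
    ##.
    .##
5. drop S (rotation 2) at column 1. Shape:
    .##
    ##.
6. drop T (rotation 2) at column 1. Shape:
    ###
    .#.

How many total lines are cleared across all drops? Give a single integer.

Answer: 1

Derivation:
Drop 1: O rot2 at col 2 lands with bottom-row=0; cleared 0 line(s) (total 0); column heights now [0 0 2 2], max=2
Drop 2: L rot0 at col 1 lands with bottom-row=2; cleared 0 line(s) (total 0); column heights now [0 3 3 4], max=4
Drop 3: Z rot1 at col 0 lands with bottom-row=2; cleared 1 line(s) (total 1); column heights now [3 4 2 3], max=4
Drop 4: Z rot0 at col 0 lands with bottom-row=4; cleared 0 line(s) (total 1); column heights now [6 6 5 3], max=6
Drop 5: S rot2 at col 1 lands with bottom-row=6; cleared 0 line(s) (total 1); column heights now [6 7 8 8], max=8
Drop 6: T rot2 at col 1 lands with bottom-row=8; cleared 0 line(s) (total 1); column heights now [6 10 10 10], max=10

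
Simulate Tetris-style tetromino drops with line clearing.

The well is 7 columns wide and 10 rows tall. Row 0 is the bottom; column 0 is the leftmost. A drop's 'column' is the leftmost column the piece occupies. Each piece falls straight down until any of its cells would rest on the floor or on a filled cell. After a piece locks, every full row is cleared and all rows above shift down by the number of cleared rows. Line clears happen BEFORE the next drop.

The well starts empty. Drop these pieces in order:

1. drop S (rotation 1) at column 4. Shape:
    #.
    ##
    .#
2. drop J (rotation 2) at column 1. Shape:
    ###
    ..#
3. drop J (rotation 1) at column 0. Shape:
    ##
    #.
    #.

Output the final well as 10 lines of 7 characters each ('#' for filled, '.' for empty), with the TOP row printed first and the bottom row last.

Drop 1: S rot1 at col 4 lands with bottom-row=0; cleared 0 line(s) (total 0); column heights now [0 0 0 0 3 2 0], max=3
Drop 2: J rot2 at col 1 lands with bottom-row=0; cleared 0 line(s) (total 0); column heights now [0 2 2 2 3 2 0], max=3
Drop 3: J rot1 at col 0 lands with bottom-row=0; cleared 0 line(s) (total 0); column heights now [3 3 2 2 3 2 0], max=3

Answer: .......
.......
.......
.......
.......
.......
.......
##..#..
######.
#..#.#.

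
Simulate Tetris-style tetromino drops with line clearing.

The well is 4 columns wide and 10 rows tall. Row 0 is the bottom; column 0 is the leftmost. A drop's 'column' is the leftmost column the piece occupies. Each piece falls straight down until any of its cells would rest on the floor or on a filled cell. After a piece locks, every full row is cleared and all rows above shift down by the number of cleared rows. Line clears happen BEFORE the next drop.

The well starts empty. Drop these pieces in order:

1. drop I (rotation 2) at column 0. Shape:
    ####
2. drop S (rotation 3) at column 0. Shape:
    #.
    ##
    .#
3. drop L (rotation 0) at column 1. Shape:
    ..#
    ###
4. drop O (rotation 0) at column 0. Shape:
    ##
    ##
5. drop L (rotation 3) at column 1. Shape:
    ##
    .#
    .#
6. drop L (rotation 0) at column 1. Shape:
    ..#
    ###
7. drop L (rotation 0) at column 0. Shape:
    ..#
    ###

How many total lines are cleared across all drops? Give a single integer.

Drop 1: I rot2 at col 0 lands with bottom-row=0; cleared 1 line(s) (total 1); column heights now [0 0 0 0], max=0
Drop 2: S rot3 at col 0 lands with bottom-row=0; cleared 0 line(s) (total 1); column heights now [3 2 0 0], max=3
Drop 3: L rot0 at col 1 lands with bottom-row=2; cleared 1 line(s) (total 2); column heights now [2 2 0 3], max=3
Drop 4: O rot0 at col 0 lands with bottom-row=2; cleared 0 line(s) (total 2); column heights now [4 4 0 3], max=4
Drop 5: L rot3 at col 1 lands with bottom-row=2; cleared 1 line(s) (total 3); column heights now [3 4 4 0], max=4
Drop 6: L rot0 at col 1 lands with bottom-row=4; cleared 0 line(s) (total 3); column heights now [3 5 5 6], max=6
Drop 7: L rot0 at col 0 lands with bottom-row=5; cleared 1 line(s) (total 4); column heights now [3 5 6 5], max=6

Answer: 4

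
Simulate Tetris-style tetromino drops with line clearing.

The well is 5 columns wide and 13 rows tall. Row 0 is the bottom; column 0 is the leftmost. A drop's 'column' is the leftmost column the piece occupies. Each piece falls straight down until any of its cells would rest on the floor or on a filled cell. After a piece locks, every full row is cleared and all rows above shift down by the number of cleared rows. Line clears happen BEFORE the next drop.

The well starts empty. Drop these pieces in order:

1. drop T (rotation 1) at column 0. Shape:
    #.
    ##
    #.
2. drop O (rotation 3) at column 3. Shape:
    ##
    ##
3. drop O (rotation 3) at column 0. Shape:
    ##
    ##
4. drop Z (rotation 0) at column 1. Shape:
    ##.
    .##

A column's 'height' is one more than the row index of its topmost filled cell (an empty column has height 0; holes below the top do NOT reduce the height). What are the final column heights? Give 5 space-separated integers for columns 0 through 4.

Answer: 5 6 6 5 2

Derivation:
Drop 1: T rot1 at col 0 lands with bottom-row=0; cleared 0 line(s) (total 0); column heights now [3 2 0 0 0], max=3
Drop 2: O rot3 at col 3 lands with bottom-row=0; cleared 0 line(s) (total 0); column heights now [3 2 0 2 2], max=3
Drop 3: O rot3 at col 0 lands with bottom-row=3; cleared 0 line(s) (total 0); column heights now [5 5 0 2 2], max=5
Drop 4: Z rot0 at col 1 lands with bottom-row=4; cleared 0 line(s) (total 0); column heights now [5 6 6 5 2], max=6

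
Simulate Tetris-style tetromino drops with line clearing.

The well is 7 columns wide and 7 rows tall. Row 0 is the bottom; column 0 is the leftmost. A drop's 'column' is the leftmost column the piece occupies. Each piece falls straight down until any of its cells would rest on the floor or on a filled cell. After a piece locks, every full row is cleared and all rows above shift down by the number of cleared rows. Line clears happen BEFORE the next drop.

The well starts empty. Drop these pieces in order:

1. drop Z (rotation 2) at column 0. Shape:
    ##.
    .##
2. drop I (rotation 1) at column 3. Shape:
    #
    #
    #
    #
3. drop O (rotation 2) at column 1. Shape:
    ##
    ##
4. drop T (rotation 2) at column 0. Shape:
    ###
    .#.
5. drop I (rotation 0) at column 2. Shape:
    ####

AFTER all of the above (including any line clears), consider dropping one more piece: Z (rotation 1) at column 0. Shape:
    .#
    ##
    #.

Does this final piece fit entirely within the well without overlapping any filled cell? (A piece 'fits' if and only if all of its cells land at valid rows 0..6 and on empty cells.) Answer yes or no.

Answer: no

Derivation:
Drop 1: Z rot2 at col 0 lands with bottom-row=0; cleared 0 line(s) (total 0); column heights now [2 2 1 0 0 0 0], max=2
Drop 2: I rot1 at col 3 lands with bottom-row=0; cleared 0 line(s) (total 0); column heights now [2 2 1 4 0 0 0], max=4
Drop 3: O rot2 at col 1 lands with bottom-row=2; cleared 0 line(s) (total 0); column heights now [2 4 4 4 0 0 0], max=4
Drop 4: T rot2 at col 0 lands with bottom-row=4; cleared 0 line(s) (total 0); column heights now [6 6 6 4 0 0 0], max=6
Drop 5: I rot0 at col 2 lands with bottom-row=6; cleared 0 line(s) (total 0); column heights now [6 6 7 7 7 7 0], max=7
Test piece Z rot1 at col 0 (width 2): heights before test = [6 6 7 7 7 7 0]; fits = False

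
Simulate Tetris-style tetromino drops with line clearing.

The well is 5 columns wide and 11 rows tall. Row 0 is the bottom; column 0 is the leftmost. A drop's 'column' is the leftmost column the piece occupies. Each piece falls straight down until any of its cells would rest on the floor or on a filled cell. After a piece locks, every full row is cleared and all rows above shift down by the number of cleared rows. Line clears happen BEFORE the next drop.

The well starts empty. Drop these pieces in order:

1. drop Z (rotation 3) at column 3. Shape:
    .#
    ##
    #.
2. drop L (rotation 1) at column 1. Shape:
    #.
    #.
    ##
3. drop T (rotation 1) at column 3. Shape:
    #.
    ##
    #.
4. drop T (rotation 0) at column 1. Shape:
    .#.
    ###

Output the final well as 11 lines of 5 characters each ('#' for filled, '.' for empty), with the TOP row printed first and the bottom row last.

Drop 1: Z rot3 at col 3 lands with bottom-row=0; cleared 0 line(s) (total 0); column heights now [0 0 0 2 3], max=3
Drop 2: L rot1 at col 1 lands with bottom-row=0; cleared 0 line(s) (total 0); column heights now [0 3 1 2 3], max=3
Drop 3: T rot1 at col 3 lands with bottom-row=2; cleared 0 line(s) (total 0); column heights now [0 3 1 5 4], max=5
Drop 4: T rot0 at col 1 lands with bottom-row=5; cleared 0 line(s) (total 0); column heights now [0 6 7 6 4], max=7

Answer: .....
.....
.....
.....
..#..
.###.
...#.
...##
.#.##
.#.##
.###.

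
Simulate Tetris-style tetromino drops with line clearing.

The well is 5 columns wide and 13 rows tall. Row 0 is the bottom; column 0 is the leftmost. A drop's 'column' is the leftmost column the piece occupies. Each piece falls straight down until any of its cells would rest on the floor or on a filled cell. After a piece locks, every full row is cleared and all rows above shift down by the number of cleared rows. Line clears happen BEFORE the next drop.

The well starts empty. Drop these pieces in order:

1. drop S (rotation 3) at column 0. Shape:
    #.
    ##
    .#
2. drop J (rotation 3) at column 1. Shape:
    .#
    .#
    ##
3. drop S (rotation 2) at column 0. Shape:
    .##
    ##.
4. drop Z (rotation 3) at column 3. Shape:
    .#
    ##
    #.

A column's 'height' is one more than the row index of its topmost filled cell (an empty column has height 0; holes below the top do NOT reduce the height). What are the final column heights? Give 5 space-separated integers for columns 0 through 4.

Answer: 5 6 6 2 3

Derivation:
Drop 1: S rot3 at col 0 lands with bottom-row=0; cleared 0 line(s) (total 0); column heights now [3 2 0 0 0], max=3
Drop 2: J rot3 at col 1 lands with bottom-row=2; cleared 0 line(s) (total 0); column heights now [3 3 5 0 0], max=5
Drop 3: S rot2 at col 0 lands with bottom-row=4; cleared 0 line(s) (total 0); column heights now [5 6 6 0 0], max=6
Drop 4: Z rot3 at col 3 lands with bottom-row=0; cleared 0 line(s) (total 0); column heights now [5 6 6 2 3], max=6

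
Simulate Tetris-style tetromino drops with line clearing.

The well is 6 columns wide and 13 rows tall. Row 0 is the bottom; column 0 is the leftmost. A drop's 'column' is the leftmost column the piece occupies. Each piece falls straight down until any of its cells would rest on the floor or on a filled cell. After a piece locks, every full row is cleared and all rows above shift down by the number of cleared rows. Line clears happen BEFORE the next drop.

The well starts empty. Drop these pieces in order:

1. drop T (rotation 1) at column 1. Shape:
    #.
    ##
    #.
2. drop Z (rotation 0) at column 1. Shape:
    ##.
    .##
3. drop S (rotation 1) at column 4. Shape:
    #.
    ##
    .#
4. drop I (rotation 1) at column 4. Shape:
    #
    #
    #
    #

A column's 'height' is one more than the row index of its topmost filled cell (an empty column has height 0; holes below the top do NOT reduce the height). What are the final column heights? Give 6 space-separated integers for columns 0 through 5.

Answer: 0 4 4 3 7 2

Derivation:
Drop 1: T rot1 at col 1 lands with bottom-row=0; cleared 0 line(s) (total 0); column heights now [0 3 2 0 0 0], max=3
Drop 2: Z rot0 at col 1 lands with bottom-row=2; cleared 0 line(s) (total 0); column heights now [0 4 4 3 0 0], max=4
Drop 3: S rot1 at col 4 lands with bottom-row=0; cleared 0 line(s) (total 0); column heights now [0 4 4 3 3 2], max=4
Drop 4: I rot1 at col 4 lands with bottom-row=3; cleared 0 line(s) (total 0); column heights now [0 4 4 3 7 2], max=7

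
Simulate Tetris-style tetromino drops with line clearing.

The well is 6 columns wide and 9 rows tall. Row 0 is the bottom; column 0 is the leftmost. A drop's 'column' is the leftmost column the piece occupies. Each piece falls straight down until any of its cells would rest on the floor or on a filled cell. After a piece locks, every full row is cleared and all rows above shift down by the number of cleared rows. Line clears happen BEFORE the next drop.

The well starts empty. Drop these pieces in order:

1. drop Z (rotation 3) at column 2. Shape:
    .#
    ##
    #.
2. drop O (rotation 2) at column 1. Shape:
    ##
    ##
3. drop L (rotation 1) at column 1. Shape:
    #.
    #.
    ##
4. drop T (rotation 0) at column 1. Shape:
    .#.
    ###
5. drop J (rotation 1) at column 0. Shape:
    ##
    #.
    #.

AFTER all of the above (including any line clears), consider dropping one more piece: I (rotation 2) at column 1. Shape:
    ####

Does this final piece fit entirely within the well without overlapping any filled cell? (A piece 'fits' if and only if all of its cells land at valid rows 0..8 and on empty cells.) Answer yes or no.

Drop 1: Z rot3 at col 2 lands with bottom-row=0; cleared 0 line(s) (total 0); column heights now [0 0 2 3 0 0], max=3
Drop 2: O rot2 at col 1 lands with bottom-row=2; cleared 0 line(s) (total 0); column heights now [0 4 4 3 0 0], max=4
Drop 3: L rot1 at col 1 lands with bottom-row=4; cleared 0 line(s) (total 0); column heights now [0 7 5 3 0 0], max=7
Drop 4: T rot0 at col 1 lands with bottom-row=7; cleared 0 line(s) (total 0); column heights now [0 8 9 8 0 0], max=9
Drop 5: J rot1 at col 0 lands with bottom-row=6; cleared 0 line(s) (total 0); column heights now [9 9 9 8 0 0], max=9
Test piece I rot2 at col 1 (width 4): heights before test = [9 9 9 8 0 0]; fits = False

Answer: no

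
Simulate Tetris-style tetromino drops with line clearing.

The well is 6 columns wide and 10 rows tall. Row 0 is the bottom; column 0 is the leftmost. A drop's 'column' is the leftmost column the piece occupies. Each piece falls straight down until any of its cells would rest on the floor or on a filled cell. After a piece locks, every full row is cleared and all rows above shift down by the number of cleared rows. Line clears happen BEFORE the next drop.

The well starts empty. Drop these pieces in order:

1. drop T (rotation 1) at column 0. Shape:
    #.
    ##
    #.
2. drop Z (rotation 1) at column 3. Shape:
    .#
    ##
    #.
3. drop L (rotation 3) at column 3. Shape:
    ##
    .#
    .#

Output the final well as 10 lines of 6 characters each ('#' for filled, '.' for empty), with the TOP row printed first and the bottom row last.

Answer: ......
......
......
......
...##.
....#.
....#.
#...#.
##.##.
#..#..

Derivation:
Drop 1: T rot1 at col 0 lands with bottom-row=0; cleared 0 line(s) (total 0); column heights now [3 2 0 0 0 0], max=3
Drop 2: Z rot1 at col 3 lands with bottom-row=0; cleared 0 line(s) (total 0); column heights now [3 2 0 2 3 0], max=3
Drop 3: L rot3 at col 3 lands with bottom-row=3; cleared 0 line(s) (total 0); column heights now [3 2 0 6 6 0], max=6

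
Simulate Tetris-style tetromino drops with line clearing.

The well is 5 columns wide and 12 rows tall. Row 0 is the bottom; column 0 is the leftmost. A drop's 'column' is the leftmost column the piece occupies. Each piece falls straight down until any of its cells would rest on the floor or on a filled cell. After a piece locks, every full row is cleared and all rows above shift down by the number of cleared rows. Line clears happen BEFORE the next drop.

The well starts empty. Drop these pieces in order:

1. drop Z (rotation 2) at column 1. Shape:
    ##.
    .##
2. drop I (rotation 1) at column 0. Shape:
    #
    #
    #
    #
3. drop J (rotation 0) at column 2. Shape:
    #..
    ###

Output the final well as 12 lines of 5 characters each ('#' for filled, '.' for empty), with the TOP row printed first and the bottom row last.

Answer: .....
.....
.....
.....
.....
.....
.....
.....
#.#..
#.###
###..
#.##.

Derivation:
Drop 1: Z rot2 at col 1 lands with bottom-row=0; cleared 0 line(s) (total 0); column heights now [0 2 2 1 0], max=2
Drop 2: I rot1 at col 0 lands with bottom-row=0; cleared 0 line(s) (total 0); column heights now [4 2 2 1 0], max=4
Drop 3: J rot0 at col 2 lands with bottom-row=2; cleared 0 line(s) (total 0); column heights now [4 2 4 3 3], max=4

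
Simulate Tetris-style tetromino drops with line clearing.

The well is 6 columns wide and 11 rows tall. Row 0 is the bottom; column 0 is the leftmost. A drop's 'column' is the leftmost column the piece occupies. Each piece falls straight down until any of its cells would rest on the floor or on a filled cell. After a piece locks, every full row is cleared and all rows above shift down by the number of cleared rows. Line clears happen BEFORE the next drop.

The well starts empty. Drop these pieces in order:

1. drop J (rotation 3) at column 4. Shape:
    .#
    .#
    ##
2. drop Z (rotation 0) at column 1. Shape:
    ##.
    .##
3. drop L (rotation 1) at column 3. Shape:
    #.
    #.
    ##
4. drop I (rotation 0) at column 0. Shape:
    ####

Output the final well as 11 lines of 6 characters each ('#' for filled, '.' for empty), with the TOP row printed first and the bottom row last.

Drop 1: J rot3 at col 4 lands with bottom-row=0; cleared 0 line(s) (total 0); column heights now [0 0 0 0 1 3], max=3
Drop 2: Z rot0 at col 1 lands with bottom-row=0; cleared 0 line(s) (total 0); column heights now [0 2 2 1 1 3], max=3
Drop 3: L rot1 at col 3 lands with bottom-row=1; cleared 0 line(s) (total 0); column heights now [0 2 2 4 2 3], max=4
Drop 4: I rot0 at col 0 lands with bottom-row=4; cleared 0 line(s) (total 0); column heights now [5 5 5 5 2 3], max=5

Answer: ......
......
......
......
......
......
####..
...#..
...#.#
.#####
..####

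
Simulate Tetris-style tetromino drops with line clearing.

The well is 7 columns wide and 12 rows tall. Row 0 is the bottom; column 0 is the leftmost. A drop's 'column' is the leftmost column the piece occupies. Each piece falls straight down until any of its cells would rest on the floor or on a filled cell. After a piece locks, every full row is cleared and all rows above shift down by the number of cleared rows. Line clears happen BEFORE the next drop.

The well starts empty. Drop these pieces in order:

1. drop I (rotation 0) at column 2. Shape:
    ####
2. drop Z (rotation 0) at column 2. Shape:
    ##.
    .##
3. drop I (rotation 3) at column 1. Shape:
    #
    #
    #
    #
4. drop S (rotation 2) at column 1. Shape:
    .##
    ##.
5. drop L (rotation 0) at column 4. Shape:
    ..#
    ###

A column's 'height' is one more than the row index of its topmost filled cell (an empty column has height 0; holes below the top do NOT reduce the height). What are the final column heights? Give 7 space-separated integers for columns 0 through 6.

Drop 1: I rot0 at col 2 lands with bottom-row=0; cleared 0 line(s) (total 0); column heights now [0 0 1 1 1 1 0], max=1
Drop 2: Z rot0 at col 2 lands with bottom-row=1; cleared 0 line(s) (total 0); column heights now [0 0 3 3 2 1 0], max=3
Drop 3: I rot3 at col 1 lands with bottom-row=0; cleared 0 line(s) (total 0); column heights now [0 4 3 3 2 1 0], max=4
Drop 4: S rot2 at col 1 lands with bottom-row=4; cleared 0 line(s) (total 0); column heights now [0 5 6 6 2 1 0], max=6
Drop 5: L rot0 at col 4 lands with bottom-row=2; cleared 0 line(s) (total 0); column heights now [0 5 6 6 3 3 4], max=6

Answer: 0 5 6 6 3 3 4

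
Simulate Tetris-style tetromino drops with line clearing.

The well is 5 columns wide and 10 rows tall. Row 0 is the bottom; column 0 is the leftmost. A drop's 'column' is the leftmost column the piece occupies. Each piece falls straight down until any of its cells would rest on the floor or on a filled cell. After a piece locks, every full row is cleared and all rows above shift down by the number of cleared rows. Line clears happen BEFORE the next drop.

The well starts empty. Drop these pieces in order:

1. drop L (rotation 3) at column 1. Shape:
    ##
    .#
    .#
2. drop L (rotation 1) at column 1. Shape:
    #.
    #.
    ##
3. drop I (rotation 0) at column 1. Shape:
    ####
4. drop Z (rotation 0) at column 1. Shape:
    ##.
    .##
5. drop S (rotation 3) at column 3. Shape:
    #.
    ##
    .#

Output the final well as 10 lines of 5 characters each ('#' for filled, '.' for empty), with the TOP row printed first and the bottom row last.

Answer: ...#.
.####
..###
.####
.#...
.#...
.##..
.##..
..#..
..#..

Derivation:
Drop 1: L rot3 at col 1 lands with bottom-row=0; cleared 0 line(s) (total 0); column heights now [0 3 3 0 0], max=3
Drop 2: L rot1 at col 1 lands with bottom-row=3; cleared 0 line(s) (total 0); column heights now [0 6 4 0 0], max=6
Drop 3: I rot0 at col 1 lands with bottom-row=6; cleared 0 line(s) (total 0); column heights now [0 7 7 7 7], max=7
Drop 4: Z rot0 at col 1 lands with bottom-row=7; cleared 0 line(s) (total 0); column heights now [0 9 9 8 7], max=9
Drop 5: S rot3 at col 3 lands with bottom-row=7; cleared 0 line(s) (total 0); column heights now [0 9 9 10 9], max=10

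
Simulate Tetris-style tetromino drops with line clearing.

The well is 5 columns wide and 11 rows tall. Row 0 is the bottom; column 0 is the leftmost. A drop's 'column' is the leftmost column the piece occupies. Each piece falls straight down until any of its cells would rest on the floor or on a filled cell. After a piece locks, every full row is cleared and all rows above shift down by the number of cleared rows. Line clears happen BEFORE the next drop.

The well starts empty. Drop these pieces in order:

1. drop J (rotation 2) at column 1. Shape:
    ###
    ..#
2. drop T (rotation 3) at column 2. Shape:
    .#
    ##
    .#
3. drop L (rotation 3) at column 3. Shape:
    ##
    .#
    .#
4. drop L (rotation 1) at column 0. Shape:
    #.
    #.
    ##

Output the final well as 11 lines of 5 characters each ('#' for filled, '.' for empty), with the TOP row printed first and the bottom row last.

Drop 1: J rot2 at col 1 lands with bottom-row=0; cleared 0 line(s) (total 0); column heights now [0 2 2 2 0], max=2
Drop 2: T rot3 at col 2 lands with bottom-row=2; cleared 0 line(s) (total 0); column heights now [0 2 4 5 0], max=5
Drop 3: L rot3 at col 3 lands with bottom-row=3; cleared 0 line(s) (total 0); column heights now [0 2 4 6 6], max=6
Drop 4: L rot1 at col 0 lands with bottom-row=2; cleared 0 line(s) (total 0); column heights now [5 3 4 6 6], max=6

Answer: .....
.....
.....
.....
.....
...##
#..##
#.###
##.#.
.###.
...#.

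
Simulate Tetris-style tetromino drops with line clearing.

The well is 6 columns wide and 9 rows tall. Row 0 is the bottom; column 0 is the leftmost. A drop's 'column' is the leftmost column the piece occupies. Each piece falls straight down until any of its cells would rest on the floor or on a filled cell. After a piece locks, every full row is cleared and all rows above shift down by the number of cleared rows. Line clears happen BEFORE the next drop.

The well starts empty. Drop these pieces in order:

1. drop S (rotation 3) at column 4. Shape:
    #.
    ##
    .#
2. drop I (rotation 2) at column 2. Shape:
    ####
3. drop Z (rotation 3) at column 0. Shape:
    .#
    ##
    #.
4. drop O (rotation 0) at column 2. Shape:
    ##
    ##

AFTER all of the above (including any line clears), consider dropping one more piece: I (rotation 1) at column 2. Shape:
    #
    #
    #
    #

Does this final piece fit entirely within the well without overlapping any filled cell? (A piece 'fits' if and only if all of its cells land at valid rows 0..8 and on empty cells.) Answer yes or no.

Drop 1: S rot3 at col 4 lands with bottom-row=0; cleared 0 line(s) (total 0); column heights now [0 0 0 0 3 2], max=3
Drop 2: I rot2 at col 2 lands with bottom-row=3; cleared 0 line(s) (total 0); column heights now [0 0 4 4 4 4], max=4
Drop 3: Z rot3 at col 0 lands with bottom-row=0; cleared 0 line(s) (total 0); column heights now [2 3 4 4 4 4], max=4
Drop 4: O rot0 at col 2 lands with bottom-row=4; cleared 0 line(s) (total 0); column heights now [2 3 6 6 4 4], max=6
Test piece I rot1 at col 2 (width 1): heights before test = [2 3 6 6 4 4]; fits = False

Answer: no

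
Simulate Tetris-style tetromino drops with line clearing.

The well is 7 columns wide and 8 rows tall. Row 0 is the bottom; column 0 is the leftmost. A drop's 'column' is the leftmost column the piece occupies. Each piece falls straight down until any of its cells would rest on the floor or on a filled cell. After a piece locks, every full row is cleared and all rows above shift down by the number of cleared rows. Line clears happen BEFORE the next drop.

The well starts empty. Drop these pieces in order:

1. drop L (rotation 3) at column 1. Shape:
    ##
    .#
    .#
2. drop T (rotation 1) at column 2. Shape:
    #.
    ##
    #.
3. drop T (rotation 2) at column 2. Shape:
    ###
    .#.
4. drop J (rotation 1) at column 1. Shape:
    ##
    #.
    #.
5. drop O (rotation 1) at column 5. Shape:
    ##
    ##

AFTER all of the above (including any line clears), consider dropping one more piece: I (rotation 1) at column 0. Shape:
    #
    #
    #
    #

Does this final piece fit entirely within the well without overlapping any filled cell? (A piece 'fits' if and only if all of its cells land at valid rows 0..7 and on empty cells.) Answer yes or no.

Answer: yes

Derivation:
Drop 1: L rot3 at col 1 lands with bottom-row=0; cleared 0 line(s) (total 0); column heights now [0 3 3 0 0 0 0], max=3
Drop 2: T rot1 at col 2 lands with bottom-row=3; cleared 0 line(s) (total 0); column heights now [0 3 6 5 0 0 0], max=6
Drop 3: T rot2 at col 2 lands with bottom-row=5; cleared 0 line(s) (total 0); column heights now [0 3 7 7 7 0 0], max=7
Drop 4: J rot1 at col 1 lands with bottom-row=5; cleared 0 line(s) (total 0); column heights now [0 8 8 7 7 0 0], max=8
Drop 5: O rot1 at col 5 lands with bottom-row=0; cleared 0 line(s) (total 0); column heights now [0 8 8 7 7 2 2], max=8
Test piece I rot1 at col 0 (width 1): heights before test = [0 8 8 7 7 2 2]; fits = True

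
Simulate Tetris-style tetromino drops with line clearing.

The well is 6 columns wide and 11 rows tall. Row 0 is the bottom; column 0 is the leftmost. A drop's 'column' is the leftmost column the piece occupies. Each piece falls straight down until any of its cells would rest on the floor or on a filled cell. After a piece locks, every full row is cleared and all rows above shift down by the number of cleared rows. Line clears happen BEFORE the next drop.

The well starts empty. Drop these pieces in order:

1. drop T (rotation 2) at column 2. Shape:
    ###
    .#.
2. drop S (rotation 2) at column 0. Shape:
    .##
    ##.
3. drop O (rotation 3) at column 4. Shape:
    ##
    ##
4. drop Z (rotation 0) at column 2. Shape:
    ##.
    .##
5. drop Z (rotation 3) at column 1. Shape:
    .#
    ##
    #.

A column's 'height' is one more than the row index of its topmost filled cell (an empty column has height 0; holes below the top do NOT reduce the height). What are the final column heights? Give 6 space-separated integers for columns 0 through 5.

Drop 1: T rot2 at col 2 lands with bottom-row=0; cleared 0 line(s) (total 0); column heights now [0 0 2 2 2 0], max=2
Drop 2: S rot2 at col 0 lands with bottom-row=1; cleared 0 line(s) (total 0); column heights now [2 3 3 2 2 0], max=3
Drop 3: O rot3 at col 4 lands with bottom-row=2; cleared 0 line(s) (total 0); column heights now [2 3 3 2 4 4], max=4
Drop 4: Z rot0 at col 2 lands with bottom-row=4; cleared 0 line(s) (total 0); column heights now [2 3 6 6 5 4], max=6
Drop 5: Z rot3 at col 1 lands with bottom-row=5; cleared 0 line(s) (total 0); column heights now [2 7 8 6 5 4], max=8

Answer: 2 7 8 6 5 4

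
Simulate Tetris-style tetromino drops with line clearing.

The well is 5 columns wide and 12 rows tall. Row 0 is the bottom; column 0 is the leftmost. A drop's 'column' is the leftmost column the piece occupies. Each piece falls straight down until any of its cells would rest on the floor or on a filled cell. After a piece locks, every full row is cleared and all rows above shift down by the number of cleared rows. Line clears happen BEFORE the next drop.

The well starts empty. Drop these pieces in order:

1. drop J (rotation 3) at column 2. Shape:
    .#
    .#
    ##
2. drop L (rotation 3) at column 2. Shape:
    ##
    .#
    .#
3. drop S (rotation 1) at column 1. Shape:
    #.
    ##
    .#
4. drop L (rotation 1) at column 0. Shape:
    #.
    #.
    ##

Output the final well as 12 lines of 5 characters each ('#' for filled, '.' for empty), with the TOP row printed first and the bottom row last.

Answer: #....
#....
##...
.#...
.##..
..#..
..##.
...#.
...#.
...#.
...#.
..##.

Derivation:
Drop 1: J rot3 at col 2 lands with bottom-row=0; cleared 0 line(s) (total 0); column heights now [0 0 1 3 0], max=3
Drop 2: L rot3 at col 2 lands with bottom-row=3; cleared 0 line(s) (total 0); column heights now [0 0 6 6 0], max=6
Drop 3: S rot1 at col 1 lands with bottom-row=6; cleared 0 line(s) (total 0); column heights now [0 9 8 6 0], max=9
Drop 4: L rot1 at col 0 lands with bottom-row=9; cleared 0 line(s) (total 0); column heights now [12 10 8 6 0], max=12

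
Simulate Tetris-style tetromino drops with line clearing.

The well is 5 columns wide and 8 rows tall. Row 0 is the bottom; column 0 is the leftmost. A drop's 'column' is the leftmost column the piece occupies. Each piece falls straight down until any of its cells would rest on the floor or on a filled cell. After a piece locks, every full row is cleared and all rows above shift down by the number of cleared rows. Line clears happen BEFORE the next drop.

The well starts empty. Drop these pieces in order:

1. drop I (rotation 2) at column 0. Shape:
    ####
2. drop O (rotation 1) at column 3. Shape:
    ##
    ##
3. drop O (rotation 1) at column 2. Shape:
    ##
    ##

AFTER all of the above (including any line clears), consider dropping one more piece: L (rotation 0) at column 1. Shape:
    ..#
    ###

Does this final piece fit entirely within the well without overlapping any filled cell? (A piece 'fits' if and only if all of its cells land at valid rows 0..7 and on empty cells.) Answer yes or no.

Drop 1: I rot2 at col 0 lands with bottom-row=0; cleared 0 line(s) (total 0); column heights now [1 1 1 1 0], max=1
Drop 2: O rot1 at col 3 lands with bottom-row=1; cleared 0 line(s) (total 0); column heights now [1 1 1 3 3], max=3
Drop 3: O rot1 at col 2 lands with bottom-row=3; cleared 0 line(s) (total 0); column heights now [1 1 5 5 3], max=5
Test piece L rot0 at col 1 (width 3): heights before test = [1 1 5 5 3]; fits = True

Answer: yes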